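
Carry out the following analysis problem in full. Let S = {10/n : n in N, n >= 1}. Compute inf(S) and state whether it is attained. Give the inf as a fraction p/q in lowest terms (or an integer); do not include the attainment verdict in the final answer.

Analysis:
- Values: 10, 5, 10/3, 5/2, ... strictly decreasing.
- The maximum is 10 (n=1); sup = 10 (attained).
- The set is bounded below by 0; 10/n -> 0 so 0 is the greatest lower bound.
- 0 is not in the set, so inf = 0 is not attained.
Conclusion: inf(S) = 0, not attained in S.

0


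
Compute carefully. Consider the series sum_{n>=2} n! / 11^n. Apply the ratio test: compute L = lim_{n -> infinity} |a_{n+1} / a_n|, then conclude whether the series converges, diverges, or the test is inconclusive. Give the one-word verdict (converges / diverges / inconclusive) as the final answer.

Let a_n denote the general term. Form the ratio a_{n+1}/a_n and simplify:
a_{n+1}/a_n = n/11 + 1/11
Take the limit as n -> infinity: L = infinity.
Since L = infinity > 1 (or L = infinity), the ratio test implies the series diverges.

diverges


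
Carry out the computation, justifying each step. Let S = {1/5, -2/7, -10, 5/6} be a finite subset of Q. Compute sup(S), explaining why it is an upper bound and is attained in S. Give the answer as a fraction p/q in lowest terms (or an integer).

S is finite, so sup(S) = max(S).
Sorted decreasing:
5/6, 1/5, -2/7, -10
The extremum is 5/6.
For every x in S, x <= 5/6. And 5/6 is in S, so it is attained.
Therefore sup(S) = 5/6.

5/6


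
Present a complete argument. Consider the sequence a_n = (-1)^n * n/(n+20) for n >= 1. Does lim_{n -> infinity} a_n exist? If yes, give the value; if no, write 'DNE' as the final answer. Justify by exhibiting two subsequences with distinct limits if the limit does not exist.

Examine the behaviour of a_n along subsequences.
a_{2k} = 2k/(2k+20) -> 1. a_{2k+1} = -(2k+1)/(2k+21) -> -1.
Since these two subsequential limits are 1 and -1, distinct, the full sequence cannot converge (a convergent sequence has all subsequences tending to the same limit). So lim a_n does not exist.

DNE


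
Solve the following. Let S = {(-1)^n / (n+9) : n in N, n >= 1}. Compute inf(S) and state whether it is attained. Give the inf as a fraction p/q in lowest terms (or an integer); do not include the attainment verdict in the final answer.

Analysis:
- Values: -1/10, 1/11, -1/12, 1/13, -1/14, ...
- Positive terms (even n): 1/(2+9), 1/(4+9), ... decreasing -> max = 1/11 (n=2).
- Negative terms (odd n): -1/(1+9), -1/(3+9), ... increasing -> min = -1/10 (n=1).
- So sup = 1/11 (attained at n=2); inf = -1/10 (attained at n=1).
Conclusion: inf(S) = -1/10, attained in S.

-1/10


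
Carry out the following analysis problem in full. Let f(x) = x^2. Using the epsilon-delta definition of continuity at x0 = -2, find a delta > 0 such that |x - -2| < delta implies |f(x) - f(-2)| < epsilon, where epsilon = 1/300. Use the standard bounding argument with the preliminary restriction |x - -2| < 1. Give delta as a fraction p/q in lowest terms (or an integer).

Factor: |x^2 - (-2)^2| = |x - -2| * |x + -2|.
Impose |x - -2| < 1 first. Then |x + -2| = |(x - -2) + 2*(-2)| <= |x - -2| + 2*|-2| < 1 + 4 = 5.
So |x^2 - (-2)^2| < delta * 5.
We need delta * 5 <= 1/300, i.e. delta <= 1/300/5 = 1/1500.
Since 1/1500 < 1, this is tighter than 1; take delta = 1/1500.
So delta = 1/1500 works.

1/1500


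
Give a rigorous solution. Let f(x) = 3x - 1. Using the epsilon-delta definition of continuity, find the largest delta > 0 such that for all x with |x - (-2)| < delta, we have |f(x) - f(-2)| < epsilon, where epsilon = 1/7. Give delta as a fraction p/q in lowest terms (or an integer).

We compute f(-2) = 3*(-2) - 1 = -7.
|f(x) - f(-2)| = |3x - 1 - (-7)| = |3(x - (-2))| = 3|x - (-2)|.
We need 3|x - (-2)| < 1/7, i.e. |x - (-2)| < 1/7 / 3 = 1/21.
So any delta <= 1/21 works. Conversely, if delta > 1/21, then x = -2 + 1/21 satisfies |x - (-2)| = 1/21 < delta but |f(x) - f(-2)| = 3 * 1/21 = 1/7, which is not < 1/7; so no larger delta works.
Hence the largest such delta is 1/21.

1/21


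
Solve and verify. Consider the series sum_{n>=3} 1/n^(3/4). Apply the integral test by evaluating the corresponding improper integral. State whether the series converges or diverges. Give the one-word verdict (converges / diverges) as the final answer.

Let f(x) = x^(-3/4). Then f is positive, continuous, and decreasing on [3, infinity), so the integral test applies.
Compute the improper integral int_{3}^infinity f(x) dx:
  antiderivative F(x) = 4*x^(1/4).
  As x -> infinity, F(x) -> infinity (since p = 3/4 < 1).
  So the integral diverges. By the integral test, the series diverges.

diverges


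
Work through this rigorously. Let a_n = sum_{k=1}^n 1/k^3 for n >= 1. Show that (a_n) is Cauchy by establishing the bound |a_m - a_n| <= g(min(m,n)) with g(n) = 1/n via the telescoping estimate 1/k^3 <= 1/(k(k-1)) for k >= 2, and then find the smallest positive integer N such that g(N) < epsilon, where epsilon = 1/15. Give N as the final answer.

For m > n >= 1: |a_m - a_n| = sum_{k=n+1}^m 1/k^3.
Use 1/k^3 <= 1/(k(k-1)) = 1/(k-1) - 1/k for k >= 2 (which holds since k^3 >= k^2 >= k(k-1) for k >= 2):
sum_{k=n+1}^m 1/k^3 <= sum_{k=n+1}^m (1/(k-1) - 1/k) = 1/n - 1/m <= 1/n.
By symmetry the same bound holds with n,m swapped, so |a_m - a_n| <= 1/min(m,n) = g(min(m,n)). Since g(n) -> 0, (a_n) is Cauchy.
Now solve g(N) < 1/15: 1/N < 1/15 <=> N > 1/(1/15) = 15.
The smallest integer strictly greater than 15 is N = 16.
Check: g(16) = 1/16 < 1/15; g(15) = 1/15 >= 1/15. So N = 16.

16


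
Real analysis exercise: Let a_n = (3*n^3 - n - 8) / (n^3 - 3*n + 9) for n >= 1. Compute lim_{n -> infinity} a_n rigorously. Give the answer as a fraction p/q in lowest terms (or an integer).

Divide numerator and denominator by n^3, the highest power:
numerator / n^3 = 3 - 1/n^2 - 8/n^3
denominator / n^3 = 1 - 3/n^2 + 9/n^3
As n -> infinity, all terms of the form c/n^k (k >= 1) tend to 0.
So numerator / n^3 -> 3 and denominator / n^3 -> 1.
Therefore lim a_n = 3.

3


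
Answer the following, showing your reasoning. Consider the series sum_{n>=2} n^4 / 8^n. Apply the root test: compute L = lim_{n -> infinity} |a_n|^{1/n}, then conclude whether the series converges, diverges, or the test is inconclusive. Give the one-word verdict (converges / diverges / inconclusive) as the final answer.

Let a_n denote the general term. Form |a_n|^(1/n) and simplify:
|a_n|^(1/n) = n^(4/n)/8
Take the limit as n -> infinity: L = 1/8.
Since L = 1/8 < 1, the root test implies convergence.

converges


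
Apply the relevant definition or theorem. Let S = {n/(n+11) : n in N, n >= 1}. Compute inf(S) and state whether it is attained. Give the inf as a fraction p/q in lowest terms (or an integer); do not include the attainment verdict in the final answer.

Analysis:
- Values: 1/12, 2/13, 3/14, 4/15, ... strictly increasing.
- Minimum is 1/12 (n=1); inf = 1/12 (attained).
- n/(n+11) = 1 - 11/(n+11) -> 1 from below as n -> infinity, and never equals 1.
- So sup = 1 (not attained).
Conclusion: inf(S) = 1/12, attained in S.

1/12


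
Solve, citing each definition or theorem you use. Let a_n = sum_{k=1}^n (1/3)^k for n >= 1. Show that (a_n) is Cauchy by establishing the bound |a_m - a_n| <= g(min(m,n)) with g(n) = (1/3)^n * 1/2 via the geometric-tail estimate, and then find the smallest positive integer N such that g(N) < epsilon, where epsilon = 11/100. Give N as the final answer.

For m > n >= 1: |a_m - a_n| = sum_{k=n+1}^m (1/3)^k < sum_{k=n+1}^infinity (1/3)^k = (1/3)^(n+1) / (1 - 1/3) = (1/3)^n * (1/3) * (3/2) = (1/3)^n * 1/2.
So g(n) = (1/3)^n / 2. Since g(n) -> 0, (a_n) is Cauchy.
Now solve g(N) < 11/100: (1/3)^N / 2 < 11/100 <=> 3^N > 1 / (2 * 11/100) = 50/11.
Check powers of 3: 3^1 = 3 <= 50/11, 3^2 = 9 > 50/11.
So the smallest such N is 2. Check: g(2) = 1/(2 * 9) = 1/18 < 11/100.

2


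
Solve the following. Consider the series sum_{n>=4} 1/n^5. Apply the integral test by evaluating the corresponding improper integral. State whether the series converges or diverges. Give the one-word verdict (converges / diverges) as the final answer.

Let f(x) = x^(-5). Then f is positive, continuous, and decreasing on [4, infinity), so the integral test applies.
Compute the improper integral int_{4}^infinity f(x) dx:
  antiderivative F(x) = -1/(4*x^4).
  As x -> infinity, F(x) -> 0 (since p = 5 > 1).
  So int = F(infinity) - F(4) = 0 - (-1/1024) = 1/1024.
  Finite, so by the integral test, the series converges.

converges


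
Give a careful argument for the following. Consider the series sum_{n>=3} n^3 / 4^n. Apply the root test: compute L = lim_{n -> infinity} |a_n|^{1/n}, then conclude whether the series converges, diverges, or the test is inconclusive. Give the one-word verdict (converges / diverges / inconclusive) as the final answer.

Let a_n denote the general term. Form |a_n|^(1/n) and simplify:
|a_n|^(1/n) = n^(3/n)/4
Take the limit as n -> infinity: L = 1/4.
Since L = 1/4 < 1, the root test implies convergence.

converges


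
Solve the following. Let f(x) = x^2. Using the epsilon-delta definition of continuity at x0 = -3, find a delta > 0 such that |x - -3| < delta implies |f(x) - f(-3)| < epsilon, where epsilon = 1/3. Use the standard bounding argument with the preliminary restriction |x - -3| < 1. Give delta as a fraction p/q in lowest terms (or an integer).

Factor: |x^2 - (-3)^2| = |x - -3| * |x + -3|.
Impose |x - -3| < 1 first. Then |x + -3| = |(x - -3) + 2*(-3)| <= |x - -3| + 2*|-3| < 1 + 6 = 7.
So |x^2 - (-3)^2| < delta * 7.
We need delta * 7 <= 1/3, i.e. delta <= 1/3/7 = 1/21.
Since 1/21 < 1, this is tighter than 1; take delta = 1/21.
So delta = 1/21 works.

1/21


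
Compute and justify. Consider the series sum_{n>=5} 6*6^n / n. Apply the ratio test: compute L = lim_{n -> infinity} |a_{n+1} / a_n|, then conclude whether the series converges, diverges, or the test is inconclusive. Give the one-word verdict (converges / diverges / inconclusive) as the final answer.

Let a_n denote the general term. Form the ratio a_{n+1}/a_n and simplify:
a_{n+1}/a_n = 6*n/(n + 1)
Take the limit as n -> infinity: L = 6.
Since L = 6 > 1 (or L = infinity), the ratio test implies the series diverges.

diverges


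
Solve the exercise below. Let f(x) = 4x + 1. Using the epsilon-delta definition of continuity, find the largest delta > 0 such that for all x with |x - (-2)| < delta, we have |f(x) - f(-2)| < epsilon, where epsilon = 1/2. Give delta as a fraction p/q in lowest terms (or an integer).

We compute f(-2) = 4*(-2) + 1 = -7.
|f(x) - f(-2)| = |4x + 1 - (-7)| = |4(x - (-2))| = 4|x - (-2)|.
We need 4|x - (-2)| < 1/2, i.e. |x - (-2)| < 1/2 / 4 = 1/8.
So any delta <= 1/8 works. Conversely, if delta > 1/8, then x = -2 + 1/8 satisfies |x - (-2)| = 1/8 < delta but |f(x) - f(-2)| = 4 * 1/8 = 1/2, which is not < 1/2; so no larger delta works.
Hence the largest such delta is 1/8.

1/8


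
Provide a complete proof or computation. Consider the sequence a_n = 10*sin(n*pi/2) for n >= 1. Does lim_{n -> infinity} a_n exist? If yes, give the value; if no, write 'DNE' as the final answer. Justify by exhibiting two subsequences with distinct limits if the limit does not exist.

Examine the behaviour of a_n along subsequences.
a_{4k+1} = 10*sin(pi/2 + 2k*pi) = 10 -> 10. a_{4k+3} = 10*sin(3pi/2 + 2k*pi) = -10 -> -10.
Since these two subsequential limits are 10 and -10, distinct, the full sequence cannot converge (a convergent sequence has all subsequences tending to the same limit). So lim a_n does not exist.

DNE


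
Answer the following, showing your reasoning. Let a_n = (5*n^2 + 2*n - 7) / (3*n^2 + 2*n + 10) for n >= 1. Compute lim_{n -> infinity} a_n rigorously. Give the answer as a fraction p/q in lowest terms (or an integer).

Divide numerator and denominator by n^2, the highest power:
numerator / n^2 = 5 + 2/n - 7/n^2
denominator / n^2 = 3 + 2/n + 10/n^2
As n -> infinity, all terms of the form c/n^k (k >= 1) tend to 0.
So numerator / n^2 -> 5 and denominator / n^2 -> 3.
Therefore lim a_n = 5/3.

5/3


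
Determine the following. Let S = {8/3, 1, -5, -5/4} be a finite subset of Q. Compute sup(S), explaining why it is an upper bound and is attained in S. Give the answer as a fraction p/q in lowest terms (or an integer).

S is finite, so sup(S) = max(S).
Sorted decreasing:
8/3, 1, -5/4, -5
The extremum is 8/3.
For every x in S, x <= 8/3. And 8/3 is in S, so it is attained.
Therefore sup(S) = 8/3.

8/3


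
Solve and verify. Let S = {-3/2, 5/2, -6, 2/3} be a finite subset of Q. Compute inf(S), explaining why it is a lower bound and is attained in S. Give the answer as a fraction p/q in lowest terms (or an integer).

S is finite, so inf(S) = min(S).
Sorted increasing:
-6, -3/2, 2/3, 5/2
The extremum is -6.
For every x in S, x >= -6. And -6 is in S, so it is attained.
Therefore inf(S) = -6.

-6


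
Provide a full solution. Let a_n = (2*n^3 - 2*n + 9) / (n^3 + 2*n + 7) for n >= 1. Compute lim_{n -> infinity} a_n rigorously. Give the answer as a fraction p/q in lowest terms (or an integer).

Divide numerator and denominator by n^3, the highest power:
numerator / n^3 = 2 - 2/n^2 + 9/n^3
denominator / n^3 = 1 + 2/n^2 + 7/n^3
As n -> infinity, all terms of the form c/n^k (k >= 1) tend to 0.
So numerator / n^3 -> 2 and denominator / n^3 -> 1.
Therefore lim a_n = 2.

2


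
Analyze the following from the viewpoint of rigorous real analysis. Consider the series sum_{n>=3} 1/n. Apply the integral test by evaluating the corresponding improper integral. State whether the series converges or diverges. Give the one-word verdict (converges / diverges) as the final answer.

Let f(x) = 1/x. Then f is positive, continuous, and decreasing on [3, infinity), so the integral test applies.
Compute the improper integral int_{3}^infinity f(x) dx:
  antiderivative F(x) = log(x).
  As x -> infinity, log(x) -> infinity.
  So int = infinity - log(3) = infinity. By the integral test, the series diverges.

diverges


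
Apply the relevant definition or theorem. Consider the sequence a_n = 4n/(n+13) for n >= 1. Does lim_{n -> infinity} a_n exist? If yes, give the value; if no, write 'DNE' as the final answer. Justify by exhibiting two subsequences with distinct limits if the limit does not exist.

Examine the behaviour of a_n along subsequences.
Even-n subsequence a_{2k} = 4(2k)/(2k+13) -> 4. Odd-n subsequence a_{2k+1} = 4(2k+1)/(2k+14) -> 4. Both tend to 4, which suggests the limit is 4; verify directly.
|a_n - 4| = |4n - 4(n+13)| / (n+13) = 52/(n+13) < 52/n for every n >= 1.
Given epsilon > 0, choose a positive integer N > 52/epsilon. Then for all n >= N, |a_n - 4| < 52/n <= 52/N < epsilon.
So by the definition of the limit, lim a_n exists and equals 4.

4


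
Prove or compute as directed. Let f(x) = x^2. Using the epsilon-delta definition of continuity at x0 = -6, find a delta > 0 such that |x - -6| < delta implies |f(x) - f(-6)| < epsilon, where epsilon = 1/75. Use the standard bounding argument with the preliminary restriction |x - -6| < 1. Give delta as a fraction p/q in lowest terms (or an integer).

Factor: |x^2 - (-6)^2| = |x - -6| * |x + -6|.
Impose |x - -6| < 1 first. Then |x + -6| = |(x - -6) + 2*(-6)| <= |x - -6| + 2*|-6| < 1 + 12 = 13.
So |x^2 - (-6)^2| < delta * 13.
We need delta * 13 <= 1/75, i.e. delta <= 1/75/13 = 1/975.
Since 1/975 < 1, this is tighter than 1; take delta = 1/975.
So delta = 1/975 works.

1/975


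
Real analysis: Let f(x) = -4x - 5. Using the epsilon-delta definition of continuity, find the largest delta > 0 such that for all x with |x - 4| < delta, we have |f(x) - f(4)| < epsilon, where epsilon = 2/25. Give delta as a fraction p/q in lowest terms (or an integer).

We compute f(4) = -4*(4) - 5 = -21.
|f(x) - f(4)| = |-4x - 5 - (-21)| = |-4(x - 4)| = 4|x - 4|.
We need 4|x - 4| < 2/25, i.e. |x - 4| < 2/25 / 4 = 1/50.
So any delta <= 1/50 works. Conversely, if delta > 1/50, then x = 4 + 1/50 satisfies |x - 4| = 1/50 < delta but |f(x) - f(4)| = 4 * 1/50 = 2/25, which is not < 2/25; so no larger delta works.
Hence the largest such delta is 1/50.

1/50


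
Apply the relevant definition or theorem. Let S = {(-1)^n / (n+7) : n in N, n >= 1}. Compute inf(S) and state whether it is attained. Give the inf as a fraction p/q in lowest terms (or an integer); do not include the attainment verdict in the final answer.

Analysis:
- Values: -1/8, 1/9, -1/10, 1/11, -1/12, ...
- Positive terms (even n): 1/(2+7), 1/(4+7), ... decreasing -> max = 1/9 (n=2).
- Negative terms (odd n): -1/(1+7), -1/(3+7), ... increasing -> min = -1/8 (n=1).
- So sup = 1/9 (attained at n=2); inf = -1/8 (attained at n=1).
Conclusion: inf(S) = -1/8, attained in S.

-1/8


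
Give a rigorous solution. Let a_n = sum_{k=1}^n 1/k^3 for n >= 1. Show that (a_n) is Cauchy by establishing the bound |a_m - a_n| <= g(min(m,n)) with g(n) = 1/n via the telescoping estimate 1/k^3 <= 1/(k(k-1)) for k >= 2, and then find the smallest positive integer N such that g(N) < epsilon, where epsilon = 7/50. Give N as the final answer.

For m > n >= 1: |a_m - a_n| = sum_{k=n+1}^m 1/k^3.
Use 1/k^3 <= 1/(k(k-1)) = 1/(k-1) - 1/k for k >= 2 (which holds since k^3 >= k^2 >= k(k-1) for k >= 2):
sum_{k=n+1}^m 1/k^3 <= sum_{k=n+1}^m (1/(k-1) - 1/k) = 1/n - 1/m <= 1/n.
By symmetry the same bound holds with n,m swapped, so |a_m - a_n| <= 1/min(m,n) = g(min(m,n)). Since g(n) -> 0, (a_n) is Cauchy.
Now solve g(N) < 7/50: 1/N < 7/50 <=> N > 1/(7/50) = 50/7.
The smallest integer strictly greater than 50/7 is N = 8.
Check: g(8) = 1/8 < 7/50; g(7) = 1/7 >= 7/50. So N = 8.

8


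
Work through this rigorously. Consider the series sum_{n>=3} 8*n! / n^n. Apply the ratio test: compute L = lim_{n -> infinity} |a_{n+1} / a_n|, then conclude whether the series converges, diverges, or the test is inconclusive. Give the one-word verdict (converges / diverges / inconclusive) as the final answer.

Let a_n denote the general term. Form the ratio a_{n+1}/a_n and simplify:
a_{n+1}/a_n = (n/(n + 1))^n
Take the limit as n -> infinity: L = exp(-1).
Since L = exp(-1) < 1, the ratio test implies the series converges.

converges


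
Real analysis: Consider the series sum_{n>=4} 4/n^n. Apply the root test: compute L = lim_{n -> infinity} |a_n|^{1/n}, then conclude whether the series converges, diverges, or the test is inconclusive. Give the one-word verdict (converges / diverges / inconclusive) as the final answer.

Let a_n denote the general term. Form |a_n|^(1/n) and simplify:
|a_n|^(1/n) = 2^(2/n)/n
Take the limit as n -> infinity: L = 0.
Since L = 0 < 1, the root test implies convergence.

converges


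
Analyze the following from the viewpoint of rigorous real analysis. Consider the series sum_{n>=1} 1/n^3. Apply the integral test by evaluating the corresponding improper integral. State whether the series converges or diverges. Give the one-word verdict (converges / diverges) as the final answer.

Let f(x) = x^(-3). Then f is positive, continuous, and decreasing on [1, infinity), so the integral test applies.
Compute the improper integral int_{1}^infinity f(x) dx:
  antiderivative F(x) = -1/(2*x^2).
  As x -> infinity, F(x) -> 0 (since p = 3 > 1).
  So int = F(infinity) - F(1) = 0 - (-1/2) = 1/2.
  Finite, so by the integral test, the series converges.

converges


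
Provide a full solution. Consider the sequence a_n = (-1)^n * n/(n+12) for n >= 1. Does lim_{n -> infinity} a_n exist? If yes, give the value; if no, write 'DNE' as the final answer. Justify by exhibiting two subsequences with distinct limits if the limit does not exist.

Examine the behaviour of a_n along subsequences.
a_{2k} = 2k/(2k+12) -> 1. a_{2k+1} = -(2k+1)/(2k+13) -> -1.
Since these two subsequential limits are 1 and -1, distinct, the full sequence cannot converge (a convergent sequence has all subsequences tending to the same limit). So lim a_n does not exist.

DNE


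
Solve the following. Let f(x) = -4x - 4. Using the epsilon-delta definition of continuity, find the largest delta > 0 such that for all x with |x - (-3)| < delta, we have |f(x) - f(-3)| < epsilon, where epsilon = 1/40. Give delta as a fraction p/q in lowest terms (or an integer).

We compute f(-3) = -4*(-3) - 4 = 8.
|f(x) - f(-3)| = |-4x - 4 - (8)| = |-4(x - (-3))| = 4|x - (-3)|.
We need 4|x - (-3)| < 1/40, i.e. |x - (-3)| < 1/40 / 4 = 1/160.
So any delta <= 1/160 works. Conversely, if delta > 1/160, then x = -3 + 1/160 satisfies |x - (-3)| = 1/160 < delta but |f(x) - f(-3)| = 4 * 1/160 = 1/40, which is not < 1/40; so no larger delta works.
Hence the largest such delta is 1/160.

1/160


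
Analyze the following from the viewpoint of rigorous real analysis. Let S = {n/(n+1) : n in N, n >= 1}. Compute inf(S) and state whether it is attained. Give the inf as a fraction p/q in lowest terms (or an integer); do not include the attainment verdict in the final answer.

Analysis:
- Values: 1/2, 2/3, 3/4, 4/5, ... strictly increasing.
- Minimum is 1/2 (n=1); inf = 1/2 (attained).
- n/(n+1) = 1 - 1/(n+1) -> 1 from below as n -> infinity, and never equals 1.
- So sup = 1 (not attained).
Conclusion: inf(S) = 1/2, attained in S.

1/2


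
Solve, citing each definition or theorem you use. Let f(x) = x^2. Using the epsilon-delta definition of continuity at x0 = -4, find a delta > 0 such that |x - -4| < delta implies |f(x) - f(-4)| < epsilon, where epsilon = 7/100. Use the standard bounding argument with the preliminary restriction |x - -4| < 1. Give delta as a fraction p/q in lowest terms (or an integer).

Factor: |x^2 - (-4)^2| = |x - -4| * |x + -4|.
Impose |x - -4| < 1 first. Then |x + -4| = |(x - -4) + 2*(-4)| <= |x - -4| + 2*|-4| < 1 + 8 = 9.
So |x^2 - (-4)^2| < delta * 9.
We need delta * 9 <= 7/100, i.e. delta <= 7/100/9 = 7/900.
Since 7/900 < 1, this is tighter than 1; take delta = 7/900.
So delta = 7/900 works.

7/900


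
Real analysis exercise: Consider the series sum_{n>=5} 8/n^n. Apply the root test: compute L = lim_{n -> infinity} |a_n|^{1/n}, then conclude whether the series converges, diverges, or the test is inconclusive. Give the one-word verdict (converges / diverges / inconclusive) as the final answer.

Let a_n denote the general term. Form |a_n|^(1/n) and simplify:
|a_n|^(1/n) = 2^(3/n)/n
Take the limit as n -> infinity: L = 0.
Since L = 0 < 1, the root test implies convergence.

converges


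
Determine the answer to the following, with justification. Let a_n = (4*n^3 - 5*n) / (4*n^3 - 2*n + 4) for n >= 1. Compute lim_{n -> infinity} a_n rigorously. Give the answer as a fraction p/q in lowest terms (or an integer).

Divide numerator and denominator by n^3, the highest power:
numerator / n^3 = 4 - 5/n^2
denominator / n^3 = 4 - 2/n^2 + 4/n^3
As n -> infinity, all terms of the form c/n^k (k >= 1) tend to 0.
So numerator / n^3 -> 4 and denominator / n^3 -> 4.
Therefore lim a_n = 1.

1


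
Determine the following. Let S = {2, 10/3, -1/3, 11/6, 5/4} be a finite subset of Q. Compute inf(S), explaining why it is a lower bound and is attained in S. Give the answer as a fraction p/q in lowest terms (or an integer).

S is finite, so inf(S) = min(S).
Sorted increasing:
-1/3, 5/4, 11/6, 2, 10/3
The extremum is -1/3.
For every x in S, x >= -1/3. And -1/3 is in S, so it is attained.
Therefore inf(S) = -1/3.

-1/3


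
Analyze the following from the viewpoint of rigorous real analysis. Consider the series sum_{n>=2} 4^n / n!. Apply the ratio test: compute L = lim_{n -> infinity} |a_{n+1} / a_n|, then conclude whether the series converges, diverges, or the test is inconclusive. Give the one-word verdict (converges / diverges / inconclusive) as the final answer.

Let a_n denote the general term. Form the ratio a_{n+1}/a_n and simplify:
a_{n+1}/a_n = 4/(n + 1)
Take the limit as n -> infinity: L = 0.
Since L = 0 < 1, the ratio test implies the series converges.

converges


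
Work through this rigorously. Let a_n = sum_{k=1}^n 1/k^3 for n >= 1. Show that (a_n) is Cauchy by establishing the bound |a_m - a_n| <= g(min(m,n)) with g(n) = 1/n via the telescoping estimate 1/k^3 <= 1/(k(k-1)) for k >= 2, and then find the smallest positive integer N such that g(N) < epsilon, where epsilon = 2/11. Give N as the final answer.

For m > n >= 1: |a_m - a_n| = sum_{k=n+1}^m 1/k^3.
Use 1/k^3 <= 1/(k(k-1)) = 1/(k-1) - 1/k for k >= 2 (which holds since k^3 >= k^2 >= k(k-1) for k >= 2):
sum_{k=n+1}^m 1/k^3 <= sum_{k=n+1}^m (1/(k-1) - 1/k) = 1/n - 1/m <= 1/n.
By symmetry the same bound holds with n,m swapped, so |a_m - a_n| <= 1/min(m,n) = g(min(m,n)). Since g(n) -> 0, (a_n) is Cauchy.
Now solve g(N) < 2/11: 1/N < 2/11 <=> N > 1/(2/11) = 11/2.
The smallest integer strictly greater than 11/2 is N = 6.
Check: g(6) = 1/6 < 2/11; g(5) = 1/5 >= 2/11. So N = 6.

6


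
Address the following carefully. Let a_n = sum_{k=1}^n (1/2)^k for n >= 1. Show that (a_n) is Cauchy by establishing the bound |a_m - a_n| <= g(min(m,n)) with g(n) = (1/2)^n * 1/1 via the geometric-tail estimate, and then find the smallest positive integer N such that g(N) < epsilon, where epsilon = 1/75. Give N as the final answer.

For m > n >= 1: |a_m - a_n| = sum_{k=n+1}^m (1/2)^k < sum_{k=n+1}^infinity (1/2)^k = (1/2)^(n+1) / (1 - 1/2) = (1/2)^n * (1/2) * (2/1) = (1/2)^n * 1/1.
So g(n) = (1/2)^n / 1. Since g(n) -> 0, (a_n) is Cauchy.
Now solve g(N) < 1/75: (1/2)^N / 1 < 1/75 <=> 2^N > 1 / (1 * 1/75) = 75.
Check powers of 2: 2^6 = 64 <= 75, 2^7 = 128 > 75.
So the smallest such N is 7. Check: g(7) = 1/(1 * 128) = 1/128 < 1/75.

7


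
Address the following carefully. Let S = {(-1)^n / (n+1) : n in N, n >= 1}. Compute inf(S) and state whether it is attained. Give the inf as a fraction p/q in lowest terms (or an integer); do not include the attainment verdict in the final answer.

Analysis:
- Values: -1/2, 1/3, -1/4, 1/5, -1/6, ...
- Positive terms (even n): 1/(2+1), 1/(4+1), ... decreasing -> max = 1/3 (n=2).
- Negative terms (odd n): -1/(1+1), -1/(3+1), ... increasing -> min = -1/2 (n=1).
- So sup = 1/3 (attained at n=2); inf = -1/2 (attained at n=1).
Conclusion: inf(S) = -1/2, attained in S.

-1/2


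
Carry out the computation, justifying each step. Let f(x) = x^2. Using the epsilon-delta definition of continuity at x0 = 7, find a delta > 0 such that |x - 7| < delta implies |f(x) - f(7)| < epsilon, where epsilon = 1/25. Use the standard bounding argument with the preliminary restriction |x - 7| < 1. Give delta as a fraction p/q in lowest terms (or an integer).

Factor: |x^2 - (7)^2| = |x - 7| * |x + 7|.
Impose |x - 7| < 1 first. Then |x + 7| = |(x - 7) + 2*(7)| <= |x - 7| + 2*|7| < 1 + 14 = 15.
So |x^2 - (7)^2| < delta * 15.
We need delta * 15 <= 1/25, i.e. delta <= 1/25/15 = 1/375.
Since 1/375 < 1, this is tighter than 1; take delta = 1/375.
So delta = 1/375 works.

1/375


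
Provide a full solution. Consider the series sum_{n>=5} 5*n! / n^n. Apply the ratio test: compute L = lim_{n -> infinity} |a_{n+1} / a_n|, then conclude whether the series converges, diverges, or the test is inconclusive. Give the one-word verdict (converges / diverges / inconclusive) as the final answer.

Let a_n denote the general term. Form the ratio a_{n+1}/a_n and simplify:
a_{n+1}/a_n = (n/(n + 1))^n
Take the limit as n -> infinity: L = exp(-1).
Since L = exp(-1) < 1, the ratio test implies the series converges.

converges


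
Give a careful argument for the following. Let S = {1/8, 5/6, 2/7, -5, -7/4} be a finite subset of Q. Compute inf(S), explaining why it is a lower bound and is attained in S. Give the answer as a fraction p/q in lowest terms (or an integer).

S is finite, so inf(S) = min(S).
Sorted increasing:
-5, -7/4, 1/8, 2/7, 5/6
The extremum is -5.
For every x in S, x >= -5. And -5 is in S, so it is attained.
Therefore inf(S) = -5.

-5


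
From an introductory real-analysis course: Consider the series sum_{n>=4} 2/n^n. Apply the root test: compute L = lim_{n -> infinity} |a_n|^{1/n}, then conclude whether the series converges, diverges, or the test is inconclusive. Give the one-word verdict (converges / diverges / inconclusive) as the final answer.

Let a_n denote the general term. Form |a_n|^(1/n) and simplify:
|a_n|^(1/n) = 2^(1/n)/n
Take the limit as n -> infinity: L = 0.
Since L = 0 < 1, the root test implies convergence.

converges


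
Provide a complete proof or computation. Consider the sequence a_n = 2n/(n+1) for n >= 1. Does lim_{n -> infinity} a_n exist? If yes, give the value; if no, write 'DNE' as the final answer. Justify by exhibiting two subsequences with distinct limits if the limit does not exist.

Examine the behaviour of a_n along subsequences.
Even-n subsequence a_{2k} = 2(2k)/(2k+1) -> 2. Odd-n subsequence a_{2k+1} = 2(2k+1)/(2k+2) -> 2. Both tend to 2, which suggests the limit is 2; verify directly.
|a_n - 2| = |2n - 2(n+1)| / (n+1) = 2/(n+1) < 2/n for every n >= 1.
Given epsilon > 0, choose a positive integer N > 2/epsilon. Then for all n >= N, |a_n - 2| < 2/n <= 2/N < epsilon.
So by the definition of the limit, lim a_n exists and equals 2.

2


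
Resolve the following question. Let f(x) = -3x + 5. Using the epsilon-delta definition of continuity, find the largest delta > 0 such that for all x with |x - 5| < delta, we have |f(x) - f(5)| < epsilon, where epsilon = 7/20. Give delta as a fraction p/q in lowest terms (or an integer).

We compute f(5) = -3*(5) + 5 = -10.
|f(x) - f(5)| = |-3x + 5 - (-10)| = |-3(x - 5)| = 3|x - 5|.
We need 3|x - 5| < 7/20, i.e. |x - 5| < 7/20 / 3 = 7/60.
So any delta <= 7/60 works. Conversely, if delta > 7/60, then x = 5 + 7/60 satisfies |x - 5| = 7/60 < delta but |f(x) - f(5)| = 3 * 7/60 = 7/20, which is not < 7/20; so no larger delta works.
Hence the largest such delta is 7/60.

7/60


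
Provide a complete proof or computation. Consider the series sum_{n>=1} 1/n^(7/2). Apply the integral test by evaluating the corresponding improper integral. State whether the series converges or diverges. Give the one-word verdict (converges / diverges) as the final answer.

Let f(x) = x^(-7/2). Then f is positive, continuous, and decreasing on [1, infinity), so the integral test applies.
Compute the improper integral int_{1}^infinity f(x) dx:
  antiderivative F(x) = -2/(5*x^(5/2)).
  As x -> infinity, F(x) -> 0 (since p = 7/2 > 1).
  So int = F(infinity) - F(1) = 0 - (-2/5) = 2/5.
  Finite, so by the integral test, the series converges.

converges


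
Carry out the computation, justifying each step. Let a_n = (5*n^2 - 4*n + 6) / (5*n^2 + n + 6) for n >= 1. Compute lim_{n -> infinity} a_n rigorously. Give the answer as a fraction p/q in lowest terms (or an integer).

Divide numerator and denominator by n^2, the highest power:
numerator / n^2 = 5 - 4/n + 6/n^2
denominator / n^2 = 5 + 1/n + 6/n^2
As n -> infinity, all terms of the form c/n^k (k >= 1) tend to 0.
So numerator / n^2 -> 5 and denominator / n^2 -> 5.
Therefore lim a_n = 1.

1


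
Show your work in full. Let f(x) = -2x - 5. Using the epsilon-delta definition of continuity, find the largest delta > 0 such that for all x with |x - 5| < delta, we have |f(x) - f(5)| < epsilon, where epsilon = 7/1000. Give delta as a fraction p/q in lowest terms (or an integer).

We compute f(5) = -2*(5) - 5 = -15.
|f(x) - f(5)| = |-2x - 5 - (-15)| = |-2(x - 5)| = 2|x - 5|.
We need 2|x - 5| < 7/1000, i.e. |x - 5| < 7/1000 / 2 = 7/2000.
So any delta <= 7/2000 works. Conversely, if delta > 7/2000, then x = 5 + 7/2000 satisfies |x - 5| = 7/2000 < delta but |f(x) - f(5)| = 2 * 7/2000 = 7/1000, which is not < 7/1000; so no larger delta works.
Hence the largest such delta is 7/2000.

7/2000


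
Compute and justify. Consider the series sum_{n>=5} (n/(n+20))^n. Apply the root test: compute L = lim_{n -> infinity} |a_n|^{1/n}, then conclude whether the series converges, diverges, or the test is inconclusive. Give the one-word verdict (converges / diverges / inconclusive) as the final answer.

Let a_n denote the general term. Form |a_n|^(1/n) and simplify:
|a_n|^(1/n) = n/(n + 20)
Take the limit as n -> infinity: L = 1.
Since L = 1, the root test is inconclusive. (In fact a_n = (n/(n+20))^n -> e^(-20) != 0, so the nth-term test shows divergence; but the root test itself gives no conclusion.)

inconclusive


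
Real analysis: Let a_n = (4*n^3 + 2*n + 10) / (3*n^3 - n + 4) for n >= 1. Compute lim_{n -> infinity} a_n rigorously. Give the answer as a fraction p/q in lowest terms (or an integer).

Divide numerator and denominator by n^3, the highest power:
numerator / n^3 = 4 + 2/n^2 + 10/n^3
denominator / n^3 = 3 - 1/n^2 + 4/n^3
As n -> infinity, all terms of the form c/n^k (k >= 1) tend to 0.
So numerator / n^3 -> 4 and denominator / n^3 -> 3.
Therefore lim a_n = 4/3.

4/3


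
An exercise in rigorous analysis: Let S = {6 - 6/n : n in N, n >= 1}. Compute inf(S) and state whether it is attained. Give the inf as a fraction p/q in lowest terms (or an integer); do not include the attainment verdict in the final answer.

Analysis:
- Values: 0, 3, 4, 9/2, ... strictly increasing.
- Minimum is 0 (n=1); inf = 0 (attained).
- 6 - 6/n -> 6 from below; sup = 6, not attained.
Conclusion: inf(S) = 0, attained in S.

0


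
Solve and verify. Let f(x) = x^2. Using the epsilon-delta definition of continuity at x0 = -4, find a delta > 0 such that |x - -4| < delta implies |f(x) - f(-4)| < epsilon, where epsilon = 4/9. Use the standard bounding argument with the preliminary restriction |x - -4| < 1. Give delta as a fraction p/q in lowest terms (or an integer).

Factor: |x^2 - (-4)^2| = |x - -4| * |x + -4|.
Impose |x - -4| < 1 first. Then |x + -4| = |(x - -4) + 2*(-4)| <= |x - -4| + 2*|-4| < 1 + 8 = 9.
So |x^2 - (-4)^2| < delta * 9.
We need delta * 9 <= 4/9, i.e. delta <= 4/9/9 = 4/81.
Since 4/81 < 1, this is tighter than 1; take delta = 4/81.
So delta = 4/81 works.

4/81


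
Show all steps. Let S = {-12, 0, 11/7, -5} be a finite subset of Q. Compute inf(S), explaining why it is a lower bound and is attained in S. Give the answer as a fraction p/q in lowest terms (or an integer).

S is finite, so inf(S) = min(S).
Sorted increasing:
-12, -5, 0, 11/7
The extremum is -12.
For every x in S, x >= -12. And -12 is in S, so it is attained.
Therefore inf(S) = -12.

-12


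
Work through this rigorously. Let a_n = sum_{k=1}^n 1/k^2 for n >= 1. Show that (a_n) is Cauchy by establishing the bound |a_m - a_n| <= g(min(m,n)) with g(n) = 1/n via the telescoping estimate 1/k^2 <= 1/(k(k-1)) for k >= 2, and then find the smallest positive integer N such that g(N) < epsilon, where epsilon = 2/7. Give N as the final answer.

For m > n >= 1: |a_m - a_n| = sum_{k=n+1}^m 1/k^2.
Use 1/k^2 <= 1/(k(k-1)) = 1/(k-1) - 1/k for k >= 2:
sum_{k=n+1}^m 1/k^2 <= sum_{k=n+1}^m (1/(k-1) - 1/k) = 1/n - 1/m <= 1/n.
By symmetry the same bound holds with n,m swapped, so |a_m - a_n| <= 1/min(m,n) = g(min(m,n)). Since g(n) -> 0, (a_n) is Cauchy.
Now solve g(N) < 2/7: 1/N < 2/7 <=> N > 1/(2/7) = 7/2.
The smallest integer strictly greater than 7/2 is N = 4.
Check: g(4) = 1/4 < 2/7; g(3) = 1/3 >= 2/7. So N = 4.

4


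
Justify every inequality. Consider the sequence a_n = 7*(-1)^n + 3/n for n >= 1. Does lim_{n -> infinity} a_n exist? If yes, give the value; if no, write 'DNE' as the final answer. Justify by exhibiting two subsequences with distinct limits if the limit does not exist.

Examine the behaviour of a_n along subsequences.
a_{2k} = 7 + 3/(2k) -> 7. a_{2k+1} = -7 + 3/(2k+1) -> -7.
Since these two subsequential limits are 7 and -7, distinct, the full sequence cannot converge (a convergent sequence has all subsequences tending to the same limit). So lim a_n does not exist.

DNE


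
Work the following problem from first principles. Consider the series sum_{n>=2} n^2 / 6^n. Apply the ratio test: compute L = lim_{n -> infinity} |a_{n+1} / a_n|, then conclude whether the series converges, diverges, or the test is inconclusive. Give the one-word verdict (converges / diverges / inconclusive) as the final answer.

Let a_n denote the general term. Form the ratio a_{n+1}/a_n and simplify:
a_{n+1}/a_n = (n + 1)^2/(6*n^2)
Take the limit as n -> infinity: L = 1/6.
Since L = 1/6 < 1, the ratio test implies the series converges.

converges


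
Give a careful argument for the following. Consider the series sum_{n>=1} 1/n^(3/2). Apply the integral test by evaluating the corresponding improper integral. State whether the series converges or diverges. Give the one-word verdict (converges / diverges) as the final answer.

Let f(x) = x^(-3/2). Then f is positive, continuous, and decreasing on [1, infinity), so the integral test applies.
Compute the improper integral int_{1}^infinity f(x) dx:
  antiderivative F(x) = -2/sqrt(x).
  As x -> infinity, F(x) -> 0 (since p = 3/2 > 1).
  So int = F(infinity) - F(1) = 0 - (-2) = 2.
  Finite, so by the integral test, the series converges.

converges


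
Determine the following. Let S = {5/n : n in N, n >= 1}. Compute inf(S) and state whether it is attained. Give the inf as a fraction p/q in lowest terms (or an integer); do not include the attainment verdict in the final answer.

Analysis:
- Values: 5, 5/2, 5/3, 5/4, ... strictly decreasing.
- The maximum is 5 (n=1); sup = 5 (attained).
- The set is bounded below by 0; 5/n -> 0 so 0 is the greatest lower bound.
- 0 is not in the set, so inf = 0 is not attained.
Conclusion: inf(S) = 0, not attained in S.

0


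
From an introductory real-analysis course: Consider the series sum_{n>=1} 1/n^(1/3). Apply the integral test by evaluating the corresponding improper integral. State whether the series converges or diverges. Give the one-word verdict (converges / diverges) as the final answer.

Let f(x) = x^(-1/3). Then f is positive, continuous, and decreasing on [1, infinity), so the integral test applies.
Compute the improper integral int_{1}^infinity f(x) dx:
  antiderivative F(x) = 3*x^(2/3)/2.
  As x -> infinity, F(x) -> infinity (since p = 1/3 < 1).
  So the integral diverges. By the integral test, the series diverges.

diverges


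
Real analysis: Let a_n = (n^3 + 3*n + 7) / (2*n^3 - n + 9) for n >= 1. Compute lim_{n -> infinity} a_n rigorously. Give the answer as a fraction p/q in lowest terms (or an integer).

Divide numerator and denominator by n^3, the highest power:
numerator / n^3 = 1 + 3/n^2 + 7/n^3
denominator / n^3 = 2 - 1/n^2 + 9/n^3
As n -> infinity, all terms of the form c/n^k (k >= 1) tend to 0.
So numerator / n^3 -> 1 and denominator / n^3 -> 2.
Therefore lim a_n = 1/2.

1/2


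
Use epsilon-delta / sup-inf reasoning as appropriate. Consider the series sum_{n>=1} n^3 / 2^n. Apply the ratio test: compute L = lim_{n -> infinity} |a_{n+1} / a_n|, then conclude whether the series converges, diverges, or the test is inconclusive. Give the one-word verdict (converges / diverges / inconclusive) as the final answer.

Let a_n denote the general term. Form the ratio a_{n+1}/a_n and simplify:
a_{n+1}/a_n = (n + 1)^3/(2*n^3)
Take the limit as n -> infinity: L = 1/2.
Since L = 1/2 < 1, the ratio test implies the series converges.

converges


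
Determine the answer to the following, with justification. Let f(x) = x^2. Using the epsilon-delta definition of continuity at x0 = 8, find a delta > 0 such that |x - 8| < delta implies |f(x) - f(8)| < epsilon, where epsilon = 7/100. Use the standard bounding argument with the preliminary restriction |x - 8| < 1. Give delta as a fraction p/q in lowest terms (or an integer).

Factor: |x^2 - (8)^2| = |x - 8| * |x + 8|.
Impose |x - 8| < 1 first. Then |x + 8| = |(x - 8) + 2*(8)| <= |x - 8| + 2*|8| < 1 + 16 = 17.
So |x^2 - (8)^2| < delta * 17.
We need delta * 17 <= 7/100, i.e. delta <= 7/100/17 = 7/1700.
Since 7/1700 < 1, this is tighter than 1; take delta = 7/1700.
So delta = 7/1700 works.

7/1700


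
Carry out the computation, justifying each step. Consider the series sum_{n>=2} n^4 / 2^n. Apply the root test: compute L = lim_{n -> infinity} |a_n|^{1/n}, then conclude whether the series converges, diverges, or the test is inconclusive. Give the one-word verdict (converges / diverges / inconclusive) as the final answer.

Let a_n denote the general term. Form |a_n|^(1/n) and simplify:
|a_n|^(1/n) = n^(4/n)/2
Take the limit as n -> infinity: L = 1/2.
Since L = 1/2 < 1, the root test implies convergence.

converges
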